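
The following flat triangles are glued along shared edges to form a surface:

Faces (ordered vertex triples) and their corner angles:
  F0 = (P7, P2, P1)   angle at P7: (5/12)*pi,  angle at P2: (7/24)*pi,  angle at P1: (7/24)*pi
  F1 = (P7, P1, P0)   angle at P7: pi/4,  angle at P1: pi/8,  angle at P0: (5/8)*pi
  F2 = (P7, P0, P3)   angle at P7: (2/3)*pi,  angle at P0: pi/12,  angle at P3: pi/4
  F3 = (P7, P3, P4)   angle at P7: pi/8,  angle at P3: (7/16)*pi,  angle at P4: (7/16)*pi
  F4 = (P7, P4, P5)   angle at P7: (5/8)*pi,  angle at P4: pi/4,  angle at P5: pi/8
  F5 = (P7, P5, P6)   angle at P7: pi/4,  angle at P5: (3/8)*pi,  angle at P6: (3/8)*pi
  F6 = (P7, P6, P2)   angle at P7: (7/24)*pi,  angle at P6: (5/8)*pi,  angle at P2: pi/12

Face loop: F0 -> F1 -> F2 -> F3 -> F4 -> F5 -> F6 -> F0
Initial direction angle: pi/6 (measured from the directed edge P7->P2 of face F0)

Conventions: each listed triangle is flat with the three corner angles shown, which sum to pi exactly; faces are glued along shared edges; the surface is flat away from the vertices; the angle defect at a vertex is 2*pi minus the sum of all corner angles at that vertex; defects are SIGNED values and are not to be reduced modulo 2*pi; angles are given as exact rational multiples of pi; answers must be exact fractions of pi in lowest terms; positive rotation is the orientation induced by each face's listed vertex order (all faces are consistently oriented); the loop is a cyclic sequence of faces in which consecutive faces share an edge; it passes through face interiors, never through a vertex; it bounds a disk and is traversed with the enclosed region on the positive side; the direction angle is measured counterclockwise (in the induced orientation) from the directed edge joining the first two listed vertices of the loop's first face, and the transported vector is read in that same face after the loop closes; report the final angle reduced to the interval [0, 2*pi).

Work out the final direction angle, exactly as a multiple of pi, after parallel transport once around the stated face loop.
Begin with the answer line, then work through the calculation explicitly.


Answer: final direction angle = (37/24)*pi

enclosed vertex P7: corner angles sum to (21/8)*pi, defect = 2*pi - (21/8)*pi = (-5/8)*pi
holonomy = initial angle + sum of enclosed defects (mod 2*pi), positive in the induced orientation
final angle = pi/6 - (5/8)*pi = (37/24)*pi (mod 2*pi)


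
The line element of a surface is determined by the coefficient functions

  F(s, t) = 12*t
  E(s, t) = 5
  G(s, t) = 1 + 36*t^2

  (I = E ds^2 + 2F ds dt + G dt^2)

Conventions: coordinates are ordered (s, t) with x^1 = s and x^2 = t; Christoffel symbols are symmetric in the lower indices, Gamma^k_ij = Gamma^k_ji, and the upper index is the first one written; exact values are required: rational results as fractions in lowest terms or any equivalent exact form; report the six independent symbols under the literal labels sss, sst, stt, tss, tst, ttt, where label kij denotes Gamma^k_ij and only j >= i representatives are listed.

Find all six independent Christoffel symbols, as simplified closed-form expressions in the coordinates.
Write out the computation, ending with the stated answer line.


E = 5; F = 12*t; G = 1 + 36*t^2
Gamma^k_ij = (1/2) g^{kl} (d_i g_jl + d_j g_il - d_l g_ij), with g^inv = (1/(EG-F^2)) [[G, -F], [-F, E]]
first partials: E_s = 0, E_t = 0, F_s = 0, F_t = 12, G_s = 0, G_t = 72*t
D = EG - F^2 = 5 + 36*t^2
expanded: Gamma^s_ss = (G E_s - 2F F_s + F E_t)/(2D), Gamma^s_st = (G E_t - F G_s)/(2D), Gamma^s_tt = (2G F_t - G G_s - F G_t)/(2D), Gamma^t_ss = (2E F_s - E E_t - F E_s)/(2D), Gamma^t_st = (E G_s - F E_t)/(2D), Gamma^t_tt = (E G_t - 2F F_t + F G_s)/(2D); substitute and cancel common factors

Answer: Gamma_sss = 0, Gamma_sst = 0, Gamma_stt = 12/(36*t^2 + 5), Gamma_tss = 0, Gamma_tst = 0, Gamma_ttt = 36*t/(36*t^2 + 5)


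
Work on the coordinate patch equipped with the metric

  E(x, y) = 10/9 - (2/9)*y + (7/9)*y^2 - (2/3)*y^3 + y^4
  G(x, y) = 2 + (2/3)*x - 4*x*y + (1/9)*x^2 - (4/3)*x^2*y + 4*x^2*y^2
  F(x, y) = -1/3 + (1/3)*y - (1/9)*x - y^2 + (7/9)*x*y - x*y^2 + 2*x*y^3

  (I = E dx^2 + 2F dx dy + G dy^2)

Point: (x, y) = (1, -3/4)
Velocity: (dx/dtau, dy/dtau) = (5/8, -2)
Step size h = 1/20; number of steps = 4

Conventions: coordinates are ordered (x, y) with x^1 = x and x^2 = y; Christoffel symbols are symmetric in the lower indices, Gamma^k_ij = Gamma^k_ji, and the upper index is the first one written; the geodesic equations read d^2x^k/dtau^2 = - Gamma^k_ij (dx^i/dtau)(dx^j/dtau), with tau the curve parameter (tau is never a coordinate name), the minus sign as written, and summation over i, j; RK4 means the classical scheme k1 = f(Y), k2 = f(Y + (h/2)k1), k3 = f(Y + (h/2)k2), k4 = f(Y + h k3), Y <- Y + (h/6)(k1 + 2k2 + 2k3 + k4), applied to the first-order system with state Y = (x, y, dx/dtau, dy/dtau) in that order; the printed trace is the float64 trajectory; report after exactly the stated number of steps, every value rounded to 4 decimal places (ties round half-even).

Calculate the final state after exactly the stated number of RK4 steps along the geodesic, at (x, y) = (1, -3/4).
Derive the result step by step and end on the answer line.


f(Y) = (dx/dtau, dy/dtau, -Gamma^x_ij Y'^i Y'^j, -Gamma^y_ij Y'^i Y'^j) with the Gammas evaluated at the stage position; h = 0.050000; intermediate values shown to 6 dp
step 0: x = 1.0000, y = -0.7500, dx/dtau = 0.6250, dy/dtau = -2.0000
step 1:
  k1: at (x, y) = (1.000000, -0.750000), (dx/dtau, dy/dtau) = (0.625000, -2.000000); Gamma_xxx = 0.000000, Gamma_xxy = -0.203148, Gamma_xyy = 0.221616, Gamma_yxx = 0.000000, Gamma_yxy = 0.502329, Gamma_yyy = -0.547996; k1 = (0.625000, -2.000000, -1.394334, 3.447807)
  k2: at (x, y) = (1.015625, -0.800000), (dx/dtau, dy/dtau) = (0.590142, -1.913805); Gamma_xxx = 0.000000, Gamma_xxy = -0.211775, Gamma_xyy = 0.222501, Gamma_yxx = 0.000000, Gamma_yxy = 0.506133, Gamma_yyy = -0.531767; k2 = (0.590142, -1.913805, -1.293307, 3.090944)
  k3: at (x, y) = (1.014754, -0.797845), (dx/dtau, dy/dtau) = (0.592667, -1.922726); Gamma_xxx = 0.000000, Gamma_xxy = -0.211456, Gamma_xyy = 0.222471, Gamma_yxx = 0.000000, Gamma_yxy = 0.506036, Gamma_yyy = -0.532396; k3 = (0.592667, -1.922726, -1.304374, 3.121496)
  k4: at (x, y) = (1.029633, -0.846136), (dx/dtau, dy/dtau) = (0.559781, -1.843925); Gamma_xxx = 0.000000, Gamma_xxy = -0.219362, Gamma_xyy = 0.223008, Gamma_yxx = 0.000000, Gamma_yxy = 0.508419, Gamma_yyy = -0.516868; k4 = (0.559781, -1.843925, -1.211088, 2.806956)
  Y <- Y + (h/6)(k1 + 2k2 + 2k3 + k4): x = 1.0296, y = -0.8460, dx/dtau = 0.5600, dy/dtau = -1.8443
step 2:
  k1: at (x, y) = (1.029587, -0.845975), (dx/dtau, dy/dtau) = (0.559993, -1.844336); Gamma_xxx = 0.000000, Gamma_xxy = -0.219336, Gamma_xyy = 0.223006, Gamma_yxx = 0.000000, Gamma_yxy = 0.508413, Gamma_yyy = -0.516920; k1 = (0.559993, -1.844336, -1.211640, 2.808537)
  k2: at (x, y) = (1.043586, -0.892083), (dx/dtau, dy/dtau) = (0.529702, -1.774123); Gamma_xxx = 0.000000, Gamma_xxy = -0.226473, Gamma_xyy = 0.223229, Gamma_yxx = 0.000000, Gamma_yxy = 0.509588, Gamma_yyy = -0.502290; k2 = (0.529702, -1.774123, -1.128276, 2.538743)
  k3: at (x, y) = (1.042829, -0.890328), (dx/dtau, dy/dtau) = (0.531787, -1.780868); Gamma_xxx = 0.000000, Gamma_xxy = -0.226261, Gamma_xyy = 0.223229, Gamma_yxx = 0.000000, Gamma_yxy = 0.509604, Gamma_yyy = -0.502774; k3 = (0.531787, -1.780868, -1.136526, 2.559775)
  k4: at (x, y) = (1.056176, -0.935018), (dx/dtau, dy/dtau) = (0.503167, -1.716348); Gamma_xxx = 0.000000, Gamma_xxy = -0.232820, Gamma_xyy = 0.223203, Gamma_yxx = 0.000000, Gamma_yxy = 0.509869, Gamma_yyy = -0.488807; k4 = (0.503167, -1.716348, -1.059653, 2.320608)
  Y <- Y + (h/6)(k1 + 2k2 + 2k3 + k4): x = 1.0561, y = -0.9349, dx/dtau = 0.5033, dy/dtau = -1.7166
step 3:
  k1: at (x, y) = (1.056138, -0.934897), (dx/dtau, dy/dtau) = (0.503319, -1.716618); Gamma_xxx = 0.000000, Gamma_xxy = -0.232803, Gamma_xyy = 0.223203, Gamma_yxx = 0.000000, Gamma_yxy = 0.509870, Gamma_yyy = -0.488844; k1 = (0.503319, -1.716618, -1.060017, 2.321577)
  k2: at (x, y) = (1.068721, -0.977813), (dx/dtau, dy/dtau) = (0.476819, -1.658579); Gamma_xxx = 0.000000, Gamma_xxy = -0.238765, Gamma_xyy = 0.222960, Gamma_yxx = 0.000000, Gamma_yxy = 0.509380, Gamma_yyy = -0.475661; k2 = (0.476819, -1.658579, -0.990988, 2.114166)
  k3: at (x, y) = (1.068058, -0.976362), (dx/dtau, dy/dtau) = (0.478545, -1.663764); Gamma_xxx = 0.000000, Gamma_xxy = -0.238627, Gamma_xyy = 0.222976, Gamma_yxx = 0.000000, Gamma_yxy = 0.509451, Gamma_yyy = -0.476037; k3 = (0.478545, -1.663764, -0.997206, 2.128956)
  k4: at (x, y) = (1.080065, -1.018085), (dx/dtau, dy/dtau) = (0.453459, -1.610170); Gamma_xxx = 0.000000, Gamma_xxy = -0.244128, Gamma_xyy = 0.222557, Gamma_yxx = 0.000000, Gamma_yxy = 0.508372, Gamma_yyy = -0.463452; k4 = (0.453459, -1.610170, -0.933511, 1.943940)
  Y <- Y + (h/6)(k1 + 2k2 + 2k3 + k4): x = 1.0800, y = -1.0180, dx/dtau = 0.4536, dy/dtau = -1.6104
step 4:
  k1: at (x, y) = (1.080034, -1.017993), (dx/dtau, dy/dtau) = (0.453570, -1.610353); Gamma_xxx = 0.000000, Gamma_xxy = -0.244118, Gamma_xyy = 0.222558, Gamma_yxx = 0.000000, Gamma_yxy = 0.508376, Gamma_yyy = -0.463478; k1 = (0.453570, -1.610353, -0.933757, 1.944553)
  k2: at (x, y) = (1.091373, -1.058252), (dx/dtau, dy/dtau) = (0.430226, -1.561740); Gamma_xxx = 0.000000, Gamma_xxy = -0.249154, Gamma_xyy = 0.221990, Gamma_yxx = 0.000000, Gamma_yxy = 0.506823, Gamma_yyy = -0.451567; k2 = (0.430226, -1.561740, -0.876254, 1.782457)
  k3: at (x, y) = (1.090789, -1.057036), (dx/dtau, dy/dtau) = (0.431664, -1.565792); Gamma_xxx = 0.000000, Gamma_xxy = -0.249067, Gamma_xyy = 0.222015, Gamma_yxx = 0.000000, Gamma_yxy = 0.506920, Gamma_yyy = -0.451860; k3 = (0.431664, -1.565792, -0.881002, 1.793078)
  k4: at (x, y) = (1.101617, -1.096282), (dx/dtau, dy/dtau) = (0.409520, -1.520700); Gamma_xxx = 0.000000, Gamma_xxy = -0.253736, Gamma_xyy = 0.221323, Gamma_yxx = 0.000000, Gamma_yxy = 0.504986, Gamma_yyy = -0.440478; k4 = (0.409520, -1.520700, -0.827847, 1.647584)
  Y <- Y + (h/6)(k1 + 2k2 + 2k3 + k4): x = 1.1016, y = -1.0962, dx/dtau = 0.4096, dy/dtau = -1.5208

Answer: x = 1.1016, y = -1.0962, dx/dtau = 0.4096, dy/dtau = -1.5208


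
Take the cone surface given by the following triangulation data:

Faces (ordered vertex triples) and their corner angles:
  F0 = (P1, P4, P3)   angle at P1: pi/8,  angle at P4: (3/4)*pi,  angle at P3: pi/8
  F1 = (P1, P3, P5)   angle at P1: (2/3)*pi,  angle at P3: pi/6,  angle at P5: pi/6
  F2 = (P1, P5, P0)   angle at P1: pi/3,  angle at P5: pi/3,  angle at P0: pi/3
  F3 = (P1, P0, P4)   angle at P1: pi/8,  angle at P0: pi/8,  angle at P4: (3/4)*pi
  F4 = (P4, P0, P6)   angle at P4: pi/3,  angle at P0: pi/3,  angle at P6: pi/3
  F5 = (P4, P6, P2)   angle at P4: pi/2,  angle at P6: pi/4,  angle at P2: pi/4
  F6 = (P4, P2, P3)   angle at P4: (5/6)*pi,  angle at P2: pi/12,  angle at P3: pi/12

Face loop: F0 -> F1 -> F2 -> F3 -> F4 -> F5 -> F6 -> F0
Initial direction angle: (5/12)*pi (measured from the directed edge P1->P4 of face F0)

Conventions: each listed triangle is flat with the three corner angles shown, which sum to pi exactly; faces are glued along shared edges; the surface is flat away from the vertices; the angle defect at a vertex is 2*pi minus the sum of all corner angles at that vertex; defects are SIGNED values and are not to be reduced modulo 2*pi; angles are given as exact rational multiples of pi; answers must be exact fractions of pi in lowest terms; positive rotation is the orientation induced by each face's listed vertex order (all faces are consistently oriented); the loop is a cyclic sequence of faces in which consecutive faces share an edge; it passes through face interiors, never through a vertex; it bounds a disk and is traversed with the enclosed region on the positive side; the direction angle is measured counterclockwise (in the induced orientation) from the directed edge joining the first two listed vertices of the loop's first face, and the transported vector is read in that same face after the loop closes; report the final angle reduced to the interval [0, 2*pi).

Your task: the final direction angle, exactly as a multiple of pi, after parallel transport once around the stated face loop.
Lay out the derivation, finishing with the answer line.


enclosed vertex P1: corner angles sum to (5/4)*pi, defect = 2*pi - (5/4)*pi = (3/4)*pi
enclosed vertex P4: corner angles sum to (19/6)*pi, defect = 2*pi - (19/6)*pi = (-7/6)*pi
by Gauss-Bonnet the loop rotates the vector by the enclosed defect sum (positive orientation, mod 2*pi)
final angle = (5/12)*pi - (5/12)*pi = 0 (mod 2*pi)

Answer: final direction angle = 0


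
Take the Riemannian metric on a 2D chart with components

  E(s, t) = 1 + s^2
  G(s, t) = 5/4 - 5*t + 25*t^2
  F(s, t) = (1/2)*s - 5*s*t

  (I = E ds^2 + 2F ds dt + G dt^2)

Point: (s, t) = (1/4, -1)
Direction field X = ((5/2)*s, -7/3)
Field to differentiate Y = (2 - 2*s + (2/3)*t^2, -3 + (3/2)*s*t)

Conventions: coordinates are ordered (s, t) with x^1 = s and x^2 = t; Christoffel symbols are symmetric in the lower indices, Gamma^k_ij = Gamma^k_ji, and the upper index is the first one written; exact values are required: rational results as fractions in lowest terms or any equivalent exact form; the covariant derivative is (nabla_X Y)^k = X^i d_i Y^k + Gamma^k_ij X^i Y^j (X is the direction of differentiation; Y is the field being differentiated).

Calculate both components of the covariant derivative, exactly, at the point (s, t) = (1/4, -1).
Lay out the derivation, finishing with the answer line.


E = 17/16, F = 11/8, G = 125/4 at the point
E_s = 1/2, E_t = 0, F_s = 11/2, F_t = -5/4, G_s = 0, G_t = -55
EG - F^2 = 501/16;  g^inv = (16/501) * [[125/4, -11/8], [-11/8, 17/16]]
first-kind symbols [ij,l] = (1/2)(d_i g_jl + d_j g_il - d_l g_ij): [ss,s] = E_s/2 = 1/4, [ss,t] = F_s - E_t/2 = 11/2, [st,s] = E_t/2 = 0, [st,t] = G_s/2 = 0, [tt,s] = F_t - G_s/2 = -5/4, [tt,t] = G_t/2 = -55/2
Gamma^s_ij = (G*[ij,s] - F*[ij,t])/(EG - F^2), Gamma^t_ij = (E*[ij,t] - F*[ij,s])/(EG - F^2)
Gamma_sss = 4/501, Gamma_sst = 0, Gamma_stt = -20/501, Gamma_tss = 88/501, Gamma_tst = 0, Gamma_ttt = -440/501
X = (5/8, -7/3), Y = (13/6, -27/8) at the point

Answer: (nabla_X Y)^s = 2341/1503, (nabla_X Y)^t = -204187/24048


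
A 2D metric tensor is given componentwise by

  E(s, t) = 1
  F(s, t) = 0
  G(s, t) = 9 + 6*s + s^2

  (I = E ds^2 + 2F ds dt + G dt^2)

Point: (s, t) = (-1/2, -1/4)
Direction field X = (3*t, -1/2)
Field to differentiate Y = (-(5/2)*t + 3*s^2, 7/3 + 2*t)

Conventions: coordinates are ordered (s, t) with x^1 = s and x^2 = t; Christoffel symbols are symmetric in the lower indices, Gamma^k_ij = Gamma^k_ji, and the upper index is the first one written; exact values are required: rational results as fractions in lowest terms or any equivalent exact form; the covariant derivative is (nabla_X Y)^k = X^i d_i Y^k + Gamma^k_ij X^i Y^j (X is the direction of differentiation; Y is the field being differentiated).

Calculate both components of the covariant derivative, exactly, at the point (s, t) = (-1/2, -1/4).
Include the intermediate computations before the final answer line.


E = 1, F = 0, G = 25/4 at the point
E_s = 0, E_t = 0, F_s = 0, F_t = 0, G_s = 5, G_t = 0
EG - F^2 = 25/4;  g^inv = (4/25) * [[25/4, 0], [0, 1]]
first-kind symbols [ij,l] = (1/2)(d_i g_jl + d_j g_il - d_l g_ij): [ss,s] = E_s/2 = 0, [ss,t] = F_s - E_t/2 = 0, [st,s] = E_t/2 = 0, [st,t] = G_s/2 = 5/2, [tt,s] = F_t - G_s/2 = -5/2, [tt,t] = G_t/2 = 0
Gamma^s_ij = (G*[ij,s] - F*[ij,t])/(EG - F^2), Gamma^t_ij = (E*[ij,t] - F*[ij,s])/(EG - F^2)
Gamma_sss = 0, Gamma_sst = 0, Gamma_stt = -5/2, Gamma_tss = 0, Gamma_tst = 2/5, Gamma_ttt = 0
X = (-3/4, -1/2), Y = (11/8, 11/6) at the point

Answer: (nabla_X Y)^s = 139/24, (nabla_X Y)^t = -73/40


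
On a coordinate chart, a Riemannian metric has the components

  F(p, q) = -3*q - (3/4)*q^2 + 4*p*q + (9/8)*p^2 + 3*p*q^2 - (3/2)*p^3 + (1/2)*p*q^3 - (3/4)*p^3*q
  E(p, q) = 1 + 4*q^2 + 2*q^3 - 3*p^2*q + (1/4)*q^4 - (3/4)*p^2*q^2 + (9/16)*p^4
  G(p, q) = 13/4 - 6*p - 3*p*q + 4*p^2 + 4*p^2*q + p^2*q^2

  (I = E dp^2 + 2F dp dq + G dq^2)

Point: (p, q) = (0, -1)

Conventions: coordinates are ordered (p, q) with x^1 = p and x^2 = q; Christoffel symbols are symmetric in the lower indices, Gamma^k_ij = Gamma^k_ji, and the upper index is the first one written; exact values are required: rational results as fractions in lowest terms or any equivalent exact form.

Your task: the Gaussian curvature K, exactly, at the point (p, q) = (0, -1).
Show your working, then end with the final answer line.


E = 13/4, F = 9/4, G = 13/4, EG - F^2 = 11/2 at the point
E_p = 0, E_q = -3, F_p = -3/2, F_q = -3/2, G_p = -3, G_q = 0
E_qq = -1, F_pq = -1/2, G_pp = 2
Brioschi: K = (det M1 - det M2) / (EG - F^2)^2 with the standard first/second-derivative matrices M1, M2.
M1 = [[-E_qq/2 + F_pq - G_pp/2, E_p/2, F_p - E_q/2], [F_q - G_p/2, E, F], [G_q/2, F, G]] = [[-1, 0, 0], [0, 13/4, 9/4], [0, 9/4, 13/4]]; det M1 = -11/2
M2 = [[0, E_q/2, G_p/2], [E_q/2, E, F], [G_p/2, F, G]] = [[0, -3/2, -3/2], [-3/2, 13/4, 9/4], [-3/2, 9/4, 13/4]]; det M2 = -9/2
det M1 - det M2 = -1; K = -1 / (11/2)^2 = -4/121

Answer: K = -4/121


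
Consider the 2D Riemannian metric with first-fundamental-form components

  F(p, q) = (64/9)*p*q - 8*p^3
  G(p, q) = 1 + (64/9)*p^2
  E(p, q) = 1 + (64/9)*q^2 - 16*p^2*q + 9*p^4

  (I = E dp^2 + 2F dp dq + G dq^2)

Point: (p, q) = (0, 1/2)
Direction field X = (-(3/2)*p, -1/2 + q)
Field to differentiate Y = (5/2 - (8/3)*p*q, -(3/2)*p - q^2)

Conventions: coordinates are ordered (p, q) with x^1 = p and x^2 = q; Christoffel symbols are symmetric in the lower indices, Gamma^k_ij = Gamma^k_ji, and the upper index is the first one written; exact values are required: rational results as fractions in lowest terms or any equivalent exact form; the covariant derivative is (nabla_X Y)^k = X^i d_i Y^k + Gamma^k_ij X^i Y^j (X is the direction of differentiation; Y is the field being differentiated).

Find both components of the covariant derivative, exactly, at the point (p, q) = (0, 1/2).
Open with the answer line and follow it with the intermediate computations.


Answer: (nabla_X Y)^p = 0, (nabla_X Y)^q = 0

E = 25/9, F = 0, G = 1 at the point
E_p = 0, E_q = 64/9, F_p = 32/9, F_q = 0, G_p = 0, G_q = 0
EG - F^2 = 25/9;  g^inv = (9/25) * [[1, 0], [0, 25/9]]
first-kind symbols [ij,l] = (1/2)(d_i g_jl + d_j g_il - d_l g_ij): [pp,p] = E_p/2 = 0, [pp,q] = F_p - E_q/2 = 0, [pq,p] = E_q/2 = 32/9, [pq,q] = G_p/2 = 0, [qq,p] = F_q - G_p/2 = 0, [qq,q] = G_q/2 = 0
Gamma^p_ij = (G*[ij,p] - F*[ij,q])/(EG - F^2), Gamma^q_ij = (E*[ij,q] - F*[ij,p])/(EG - F^2)
Gamma_ppp = 0, Gamma_ppq = 32/25, Gamma_pqq = 0, Gamma_qpp = 0, Gamma_qpq = 0, Gamma_qqq = 0
X = (0, 0), Y = (5/2, -1/4) at the point


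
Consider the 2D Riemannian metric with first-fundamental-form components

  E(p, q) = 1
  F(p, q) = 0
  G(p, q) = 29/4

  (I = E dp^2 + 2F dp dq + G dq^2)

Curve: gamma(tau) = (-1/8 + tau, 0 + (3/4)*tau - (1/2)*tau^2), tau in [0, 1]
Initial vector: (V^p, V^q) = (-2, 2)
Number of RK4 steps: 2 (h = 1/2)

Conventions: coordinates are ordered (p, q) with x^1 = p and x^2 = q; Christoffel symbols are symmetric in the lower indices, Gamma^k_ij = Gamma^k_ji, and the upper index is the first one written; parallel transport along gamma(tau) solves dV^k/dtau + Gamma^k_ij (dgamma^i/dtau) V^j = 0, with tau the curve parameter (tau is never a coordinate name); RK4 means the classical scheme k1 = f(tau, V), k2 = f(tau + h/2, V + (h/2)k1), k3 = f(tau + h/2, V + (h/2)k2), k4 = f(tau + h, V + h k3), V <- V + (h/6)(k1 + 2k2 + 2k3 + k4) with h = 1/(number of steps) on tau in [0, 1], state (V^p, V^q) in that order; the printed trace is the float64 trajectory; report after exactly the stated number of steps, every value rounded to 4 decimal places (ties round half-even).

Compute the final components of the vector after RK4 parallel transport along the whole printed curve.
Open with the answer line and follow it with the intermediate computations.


Answer: V^p = -2.0000, V^q = 2.0000

gamma'(tau) = (1, 3/4 - tau); f(tau, V)^k = -Gamma^k_ij(gamma(tau)) gamma'^i(tau) V^j; h = 1/2; intermediate values shown to 6 dp
curve data and Christoffel symbols at the stage parameters:
  tau = 0.000000: gamma = (-0.125000, 0.000000), gamma' = (1.000000, 0.750000); Gamma_ppp = 0.000000, Gamma_ppq = 0.000000, Gamma_pqq = 0.000000, Gamma_qpp = 0.000000, Gamma_qpq = 0.000000, Gamma_qqq = 0.000000
  tau = 0.250000: gamma = (0.125000, 0.156250), gamma' = (1.000000, 0.500000); Gamma_ppp = 0.000000, Gamma_ppq = 0.000000, Gamma_pqq = 0.000000, Gamma_qpp = 0.000000, Gamma_qpq = 0.000000, Gamma_qqq = 0.000000
  tau = 0.500000: gamma = (0.375000, 0.250000), gamma' = (1.000000, 0.250000); Gamma_ppp = 0.000000, Gamma_ppq = 0.000000, Gamma_pqq = 0.000000, Gamma_qpp = 0.000000, Gamma_qpq = 0.000000, Gamma_qqq = 0.000000
  tau = 0.750000: gamma = (0.625000, 0.281250), gamma' = (1.000000, 0.000000); Gamma_ppp = 0.000000, Gamma_ppq = 0.000000, Gamma_pqq = 0.000000, Gamma_qpp = 0.000000, Gamma_qpq = 0.000000, Gamma_qqq = 0.000000
  tau = 1.000000: gamma = (0.875000, 0.250000), gamma' = (1.000000, -0.250000); Gamma_ppp = 0.000000, Gamma_ppq = 0.000000, Gamma_pqq = 0.000000, Gamma_qpp = 0.000000, Gamma_qpq = 0.000000, Gamma_qqq = 0.000000
step 0: V^p = -2.0000, V^q = 2.0000
step 1: k1 = (0.000000, 0.000000), k2 = (0.000000, 0.000000), k3 = (0.000000, 0.000000), k4 = (0.000000, 0.000000); V <- V + (h/6)(k1 + 2k2 + 2k3 + k4): V^p = -2.0000, V^q = 2.0000
step 2: k1 = (0.000000, 0.000000), k2 = (0.000000, 0.000000), k3 = (0.000000, 0.000000), k4 = (0.000000, 0.000000); V <- V + (h/6)(k1 + 2k2 + 2k3 + k4): V^p = -2.0000, V^q = 2.0000


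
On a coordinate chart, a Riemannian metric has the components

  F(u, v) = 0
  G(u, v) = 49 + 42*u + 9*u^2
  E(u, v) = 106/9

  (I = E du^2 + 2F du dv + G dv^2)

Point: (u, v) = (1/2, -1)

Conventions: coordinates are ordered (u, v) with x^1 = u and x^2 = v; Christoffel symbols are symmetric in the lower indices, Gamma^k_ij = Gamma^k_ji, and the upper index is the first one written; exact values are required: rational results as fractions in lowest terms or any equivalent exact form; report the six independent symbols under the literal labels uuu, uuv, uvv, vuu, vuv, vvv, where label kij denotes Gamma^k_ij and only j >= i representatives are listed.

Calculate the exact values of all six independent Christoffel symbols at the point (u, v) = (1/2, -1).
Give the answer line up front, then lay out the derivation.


Answer: Gamma_uuu = 0, Gamma_uuv = 0, Gamma_uvv = -459/212, Gamma_vuu = 0, Gamma_vuv = 6/17, Gamma_vvv = 0

E = 106/9, F = 0, G = 289/4 at the point
E_u = 0, E_v = 0, F_u = 0, F_v = 0, G_u = 51, G_v = 0
EG - F^2 = 15317/18;  g^inv = (18/15317) * [[289/4, 0], [0, 106/9]]
first-kind symbols [ij,l] = (1/2)(d_i g_jl + d_j g_il - d_l g_ij): [uu,u] = E_u/2 = 0, [uu,v] = F_u - E_v/2 = 0, [uv,u] = E_v/2 = 0, [uv,v] = G_u/2 = 51/2, [vv,u] = F_v - G_u/2 = -51/2, [vv,v] = G_v/2 = 0
Gamma^u_ij = (G*[ij,u] - F*[ij,v])/(EG - F^2), Gamma^v_ij = (E*[ij,v] - F*[ij,u])/(EG - F^2)


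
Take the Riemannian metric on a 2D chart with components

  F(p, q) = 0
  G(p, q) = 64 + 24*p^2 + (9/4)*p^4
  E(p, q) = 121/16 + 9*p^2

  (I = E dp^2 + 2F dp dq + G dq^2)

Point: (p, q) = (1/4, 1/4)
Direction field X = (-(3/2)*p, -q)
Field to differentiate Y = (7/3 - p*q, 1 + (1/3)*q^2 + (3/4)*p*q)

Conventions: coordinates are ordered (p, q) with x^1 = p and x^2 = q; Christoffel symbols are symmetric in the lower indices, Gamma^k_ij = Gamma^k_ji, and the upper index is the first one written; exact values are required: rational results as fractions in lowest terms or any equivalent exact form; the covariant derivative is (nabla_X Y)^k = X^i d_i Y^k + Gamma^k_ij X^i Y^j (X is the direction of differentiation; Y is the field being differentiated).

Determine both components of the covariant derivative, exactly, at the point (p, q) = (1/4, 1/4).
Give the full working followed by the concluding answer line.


E = 65/8, F = 0, G = 67081/1024 at the point
E_p = 9/2, E_q = 0, F_p = 0, F_q = 0, G_p = 777/64, G_q = 0
EG - F^2 = 4360265/8192;  g^inv = (8192/4360265) * [[67081/1024, 0], [0, 65/8]]
first-kind symbols [ij,l] = (1/2)(d_i g_jl + d_j g_il - d_l g_ij): [pp,p] = E_p/2 = 9/4, [pp,q] = F_p - E_q/2 = 0, [pq,p] = E_q/2 = 0, [pq,q] = G_p/2 = 777/128, [qq,p] = F_q - G_p/2 = -777/128, [qq,q] = G_q/2 = 0
Gamma^p_ij = (G*[ij,p] - F*[ij,q])/(EG - F^2), Gamma^q_ij = (E*[ij,q] - F*[ij,p])/(EG - F^2)
Gamma_ppp = 18/65, Gamma_ppq = 0, Gamma_pqq = -777/1040, Gamma_qpp = 0, Gamma_qpq = 24/259, Gamma_qqq = 0
X = (-3/8, -1/4), Y = (109/48, 205/192) at the point

Answer: (nabla_X Y)^p = 31911/266240, (nabla_X Y)^q = -24721/99456


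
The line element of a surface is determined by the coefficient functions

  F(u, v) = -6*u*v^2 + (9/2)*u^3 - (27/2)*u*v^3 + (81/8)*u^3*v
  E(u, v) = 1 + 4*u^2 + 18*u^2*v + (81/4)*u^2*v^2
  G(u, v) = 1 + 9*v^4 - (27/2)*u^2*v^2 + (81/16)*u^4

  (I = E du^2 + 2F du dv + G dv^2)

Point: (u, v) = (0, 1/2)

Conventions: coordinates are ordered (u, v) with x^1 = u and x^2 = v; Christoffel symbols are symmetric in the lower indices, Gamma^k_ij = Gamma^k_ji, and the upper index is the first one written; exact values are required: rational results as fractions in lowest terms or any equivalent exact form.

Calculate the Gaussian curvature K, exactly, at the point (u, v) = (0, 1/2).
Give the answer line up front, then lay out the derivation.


Answer: K = -3264/625

E = 1, F = 0, G = 25/16, EG - F^2 = 25/16 at the point
E_u = 0, E_v = 0, F_u = -51/16, F_v = 0, G_u = 0, G_v = 9/2
E_vv = 0, F_uv = -129/8, G_uu = -27/4
Compute both Brioschi determinants and normalise by (EG - F^2)^2.
M1 = [[-E_vv/2 + F_uv - G_uu/2, E_u/2, F_u - E_v/2], [F_v - G_u/2, E, F], [G_v/2, F, G]] = [[-51/4, 0, -51/16], [0, 1, 0], [9/4, 0, 25/16]]; det M1 = -51/4
M2 = [[0, E_v/2, G_u/2], [E_v/2, E, F], [G_u/2, F, G]] = [[0, 0, 0], [0, 1, 0], [0, 0, 25/16]]; det M2 = 0
det M1 - det M2 = -51/4; K = -51/4 / (25/16)^2 = -3264/625


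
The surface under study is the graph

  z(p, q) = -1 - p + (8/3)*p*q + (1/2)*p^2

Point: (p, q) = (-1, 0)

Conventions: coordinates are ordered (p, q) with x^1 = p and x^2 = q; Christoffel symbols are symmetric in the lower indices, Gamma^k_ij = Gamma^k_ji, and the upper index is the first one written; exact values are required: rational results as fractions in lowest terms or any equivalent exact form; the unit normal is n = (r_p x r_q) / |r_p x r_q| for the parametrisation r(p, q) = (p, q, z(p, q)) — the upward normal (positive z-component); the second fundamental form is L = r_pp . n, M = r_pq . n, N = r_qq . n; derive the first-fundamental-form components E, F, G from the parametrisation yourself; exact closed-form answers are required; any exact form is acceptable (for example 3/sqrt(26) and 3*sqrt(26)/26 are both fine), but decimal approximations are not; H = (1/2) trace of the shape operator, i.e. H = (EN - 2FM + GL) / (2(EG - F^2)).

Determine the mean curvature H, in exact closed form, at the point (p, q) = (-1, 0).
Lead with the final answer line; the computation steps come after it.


Answer: H = -549*sqrt(109)/23762

z_p = -2, z_q = -8/3, z_pp = 1, z_pq = 8/3, z_qq = 0
E = 5, F = 16/3, G = 73/9; answer radicand W^2 = 109/9
unnormalised second-form numerators: l = 1, m = 8/3, n = 0; L = l/sqrt(109/9), and similarly M = m/sqrt(W^2), N = n/sqrt(W^2)
H = (E*n - 2*F*m + G*l) / (2*(EG - F^2)*sqrt(W^2)); E*n - 2*F*m + G*l = -61/3, EG - F^2 = 109/9, so H = (-183/218)/sqrt(109/9)


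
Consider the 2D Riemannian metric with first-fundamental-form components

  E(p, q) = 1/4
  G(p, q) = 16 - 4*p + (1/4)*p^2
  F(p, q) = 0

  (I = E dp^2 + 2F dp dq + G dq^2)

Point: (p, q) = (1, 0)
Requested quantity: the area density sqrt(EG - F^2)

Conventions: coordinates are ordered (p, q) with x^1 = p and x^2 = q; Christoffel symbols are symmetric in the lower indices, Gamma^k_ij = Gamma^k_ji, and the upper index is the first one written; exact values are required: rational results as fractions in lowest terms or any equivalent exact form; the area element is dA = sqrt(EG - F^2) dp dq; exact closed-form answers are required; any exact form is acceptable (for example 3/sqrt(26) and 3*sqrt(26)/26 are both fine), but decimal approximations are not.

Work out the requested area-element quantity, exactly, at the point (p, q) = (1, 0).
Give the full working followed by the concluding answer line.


E = 1/4, F = 0, G = 49/4; EG - F^2 = 49/16

Answer: sqrt(EG - F^2) = 7/4


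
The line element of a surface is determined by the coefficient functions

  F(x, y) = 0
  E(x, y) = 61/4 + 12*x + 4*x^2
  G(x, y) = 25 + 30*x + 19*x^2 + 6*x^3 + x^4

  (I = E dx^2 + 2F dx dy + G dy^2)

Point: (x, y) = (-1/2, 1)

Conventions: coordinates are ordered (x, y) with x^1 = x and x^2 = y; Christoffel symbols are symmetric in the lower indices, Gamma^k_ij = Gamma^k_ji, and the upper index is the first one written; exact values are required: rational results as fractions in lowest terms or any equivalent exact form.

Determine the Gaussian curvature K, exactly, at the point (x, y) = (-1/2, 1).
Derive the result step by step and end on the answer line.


E = 41/4, F = 0, G = 225/16, EG - F^2 = 9225/64 at the point
E_x = 8, E_y = 0, F_x = 0, F_y = 0, G_x = 15, G_y = 0
E_yy = 0, F_xy = 0, G_xx = 23
Compute both Brioschi determinants and normalise by (EG - F^2)^2.
M1 = [[-E_yy/2 + F_xy - G_xx/2, E_x/2, F_x - E_y/2], [F_y - G_x/2, E, F], [G_y/2, F, G]] = [[-23/2, 4, 0], [-15/2, 41/4, 0], [0, 0, 225/16]]; det M1 = -158175/128
M2 = [[0, E_y/2, G_x/2], [E_y/2, E, F], [G_x/2, F, G]] = [[0, 0, 15/2], [0, 41/4, 0], [15/2, 0, 225/16]]; det M2 = -9225/16
det M1 - det M2 = -84375/128; K = -84375/128 / (9225/64)^2 = -160/5043

Answer: K = -160/5043


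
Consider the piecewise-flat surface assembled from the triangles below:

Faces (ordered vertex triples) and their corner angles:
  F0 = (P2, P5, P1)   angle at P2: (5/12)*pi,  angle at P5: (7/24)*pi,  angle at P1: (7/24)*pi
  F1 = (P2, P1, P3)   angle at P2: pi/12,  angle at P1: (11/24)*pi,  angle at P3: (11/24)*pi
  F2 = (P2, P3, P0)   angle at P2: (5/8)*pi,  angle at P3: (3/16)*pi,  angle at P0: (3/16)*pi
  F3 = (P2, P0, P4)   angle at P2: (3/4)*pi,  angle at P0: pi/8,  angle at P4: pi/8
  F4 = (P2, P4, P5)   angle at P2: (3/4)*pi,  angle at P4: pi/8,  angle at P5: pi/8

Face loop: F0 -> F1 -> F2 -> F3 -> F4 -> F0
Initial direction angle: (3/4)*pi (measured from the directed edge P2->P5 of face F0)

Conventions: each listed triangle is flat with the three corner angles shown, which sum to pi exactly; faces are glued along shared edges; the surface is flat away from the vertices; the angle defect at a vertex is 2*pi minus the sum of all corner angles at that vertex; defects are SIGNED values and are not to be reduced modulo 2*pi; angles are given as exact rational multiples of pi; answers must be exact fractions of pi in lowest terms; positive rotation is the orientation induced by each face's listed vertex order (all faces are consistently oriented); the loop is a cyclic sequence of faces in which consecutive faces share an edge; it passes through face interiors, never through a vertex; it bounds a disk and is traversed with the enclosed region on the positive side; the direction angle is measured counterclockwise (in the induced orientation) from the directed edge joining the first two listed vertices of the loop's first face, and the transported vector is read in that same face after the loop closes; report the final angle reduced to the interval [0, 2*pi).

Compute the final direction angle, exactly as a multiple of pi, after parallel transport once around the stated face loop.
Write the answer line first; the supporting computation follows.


Answer: final direction angle = pi/8

enclosed vertex P2: corner angles sum to (21/8)*pi, defect = 2*pi - (21/8)*pi = (-5/8)*pi
final direction = starting direction + enclosed defect total, reduced mod 2*pi (induced orientation)
final angle = (3/4)*pi - (5/8)*pi = pi/8 (mod 2*pi)


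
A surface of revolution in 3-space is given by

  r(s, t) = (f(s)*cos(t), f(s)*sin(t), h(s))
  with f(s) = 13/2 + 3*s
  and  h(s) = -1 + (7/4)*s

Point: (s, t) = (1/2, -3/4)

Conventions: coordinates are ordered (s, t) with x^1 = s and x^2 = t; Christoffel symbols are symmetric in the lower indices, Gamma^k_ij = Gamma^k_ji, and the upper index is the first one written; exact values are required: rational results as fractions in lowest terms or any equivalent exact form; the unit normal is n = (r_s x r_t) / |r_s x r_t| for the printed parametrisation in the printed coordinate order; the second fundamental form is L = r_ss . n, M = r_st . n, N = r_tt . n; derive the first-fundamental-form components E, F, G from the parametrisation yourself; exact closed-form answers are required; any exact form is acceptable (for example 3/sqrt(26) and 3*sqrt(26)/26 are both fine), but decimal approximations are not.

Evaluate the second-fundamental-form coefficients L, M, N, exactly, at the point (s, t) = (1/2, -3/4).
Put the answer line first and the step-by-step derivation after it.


Answer: L = 0, M = 0, N = 56*sqrt(193)/193

f = 8, f' = 3, f'' = 0, h' = 7/4, h'' = 0
E = 193/16, F = 0, G = 64; answer radicand W^2 = 193/16
unnormalised second-form numerators: l = 0, m = 0, n = 14; L = l/sqrt(193/16), and similarly M = m/sqrt(W^2), N = n/sqrt(W^2)


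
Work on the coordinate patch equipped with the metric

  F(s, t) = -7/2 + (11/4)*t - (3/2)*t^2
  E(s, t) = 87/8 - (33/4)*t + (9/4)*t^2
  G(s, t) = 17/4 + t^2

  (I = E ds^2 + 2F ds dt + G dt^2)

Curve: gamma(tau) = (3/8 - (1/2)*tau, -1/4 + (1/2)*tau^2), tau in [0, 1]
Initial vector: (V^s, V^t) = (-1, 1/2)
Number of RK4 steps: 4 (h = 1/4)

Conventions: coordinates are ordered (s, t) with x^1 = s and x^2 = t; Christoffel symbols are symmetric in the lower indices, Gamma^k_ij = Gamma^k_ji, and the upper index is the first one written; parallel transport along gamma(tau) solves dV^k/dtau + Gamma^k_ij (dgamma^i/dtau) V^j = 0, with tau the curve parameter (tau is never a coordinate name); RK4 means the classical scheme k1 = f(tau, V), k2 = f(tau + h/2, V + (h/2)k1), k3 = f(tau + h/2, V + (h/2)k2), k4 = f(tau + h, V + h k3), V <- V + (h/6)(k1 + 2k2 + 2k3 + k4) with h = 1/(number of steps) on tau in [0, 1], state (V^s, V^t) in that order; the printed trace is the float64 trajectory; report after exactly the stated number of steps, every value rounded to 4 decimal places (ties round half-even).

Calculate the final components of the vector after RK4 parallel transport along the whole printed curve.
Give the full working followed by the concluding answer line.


gamma'(tau) = (-1/2, tau); f(tau, V)^k = -Gamma^k_ij(gamma(tau)) gamma'^i(tau) V^j; h = 1/4; intermediate values shown to 6 dp
curve data and Christoffel symbols at the stage parameters:
  tau = 0.000000: gamma = (0.375000, -0.250000), gamma' = (-0.500000, 0.000000); Gamma_sss = 0.527139, Gamma_sst = -0.530987, Gamma_stt = 0.368356, Gamma_tss = 1.610276, Gamma_tst = -0.527139, Gamma_ttt = 0.307716
  tau = 0.125000: gamma = (0.312500, -0.242188), gamma' = (-0.500000, 0.125000); Gamma_sss = 0.523644, Gamma_sst = -0.530372, Gamma_stt = 0.367683, Gamma_tss = 1.600849, Gamma_tst = -0.523644, Gamma_ttt = 0.306810
  tau = 0.250000: gamma = (0.250000, -0.218750), gamma' = (-0.500000, 0.250000); Gamma_sss = 0.513276, Gamma_sst = -0.528590, Gamma_stt = 0.365640, Gamma_tss = 1.572707, Gamma_tst = -0.513276, Gamma_ttt = 0.304150
  tau = 0.375000: gamma = (0.187500, -0.179688), gamma' = (-0.500000, 0.375000); Gamma_sss = 0.496385, Gamma_sst = -0.525819, Gamma_stt = 0.362144, Gamma_tss = 1.526279, Gamma_tst = -0.496385, Gamma_ttt = 0.299911
  tau = 0.500000: gamma = (0.125000, -0.125000), gamma' = (-0.500000, 0.500000); Gamma_sss = 0.473559, Gamma_sst = -0.522350, Gamma_stt = 0.357027, Gamma_tss = 1.462292, Gamma_tst = -0.473559, Gamma_ttt = 0.294374
  tau = 0.625000: gamma = (0.062500, -0.054688), gamma' = (-0.500000, 0.625000); Gamma_sss = 0.445632, Gamma_sst = -0.518559, Gamma_stt = 0.349983, Gamma_tss = 1.381799, Gamma_tst = -0.445632, Gamma_ttt = 0.287905
  tau = 0.750000: gamma = (0.000000, 0.031250), gamma' = (-0.500000, 0.750000); Gamma_sss = 0.413685, Gamma_sst = -0.514873, Gamma_stt = 0.340485, Gamma_tss = 1.286208, Gamma_tst = -0.413685, Gamma_ttt = 0.280920
  tau = 0.875000: gamma = (-0.062500, 0.132812), gamma' = (-0.500000, 0.875000); Gamma_sss = 0.379040, Gamma_sst = -0.511703, Gamma_stt = 0.327649, Gamma_tss = 1.177326, Gamma_tst = -0.379040, Gamma_ttt = 0.273825
  tau = 1.000000: gamma = (-0.125000, 0.250000), gamma' = (-0.500000, 1.000000); Gamma_sss = 0.343240, Gamma_sst = -0.509324, Gamma_stt = 0.310023, Gamma_tss = 1.057401, Gamma_tst = -0.343240, Gamma_ttt = 0.266900
step 0: V^s = -1.0000, V^t = 0.5000
step 1: k1 = (-0.396316, -0.936923), k2 = (-0.463507, -1.023707), k3 = (-0.462887, -1.027723), k4 = (-0.520237, -1.101384); V <- V + (h/6)(k1 + 2k2 + 2k3 + k4): V^s = -1.1154, V^t = 0.2441
step 2: k1 = (-0.520481, -1.101428), k2 = (-0.568181, -1.158970), k3 = (-0.567969, -1.162036), k4 = (-0.605721, -1.199239); V <- V + (h/6)(k1 + 2k2 + 2k3 + k4): V^s = -1.2570, V^t = -0.0452
step 3: k1 = (-0.606069, -1.199336), k2 = (-0.635652, -1.213427), k3 = (-0.636832, -1.216302), k4 = (-0.660716, -1.204343); V <- V + (h/6)(k1 + 2k2 + 2k3 + k4): V^s = -1.4158, V^t = -0.3478
step 4: k1 = (-0.661228, -1.204579), k2 = (-0.684531, -1.165221), k3 = (-0.689057, -1.170013), k4 = (-0.719829, -1.103930); V <- V + (h/6)(k1 + 2k2 + 2k3 + k4): V^s = -1.5878, V^t = -0.6386

Answer: V^s = -1.5878, V^t = -0.6386


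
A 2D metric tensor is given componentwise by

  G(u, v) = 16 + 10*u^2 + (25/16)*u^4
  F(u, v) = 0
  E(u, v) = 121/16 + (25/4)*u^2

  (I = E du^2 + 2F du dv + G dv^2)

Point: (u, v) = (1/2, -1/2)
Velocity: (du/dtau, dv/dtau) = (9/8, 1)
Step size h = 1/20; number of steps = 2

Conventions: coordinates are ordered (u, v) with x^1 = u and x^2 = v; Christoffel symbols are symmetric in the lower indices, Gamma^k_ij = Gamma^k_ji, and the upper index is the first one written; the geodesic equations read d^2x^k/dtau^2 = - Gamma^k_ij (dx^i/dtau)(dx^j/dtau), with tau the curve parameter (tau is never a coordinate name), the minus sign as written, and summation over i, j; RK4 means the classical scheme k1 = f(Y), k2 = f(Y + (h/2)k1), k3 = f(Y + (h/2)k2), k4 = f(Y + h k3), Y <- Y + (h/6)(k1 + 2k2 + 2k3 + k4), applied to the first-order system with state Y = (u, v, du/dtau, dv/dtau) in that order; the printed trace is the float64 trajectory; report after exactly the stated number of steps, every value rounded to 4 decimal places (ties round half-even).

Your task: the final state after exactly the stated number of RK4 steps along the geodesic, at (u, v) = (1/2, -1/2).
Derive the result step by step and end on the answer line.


f(Y) = (du/dtau, dv/dtau, -Gamma^u_ij Y'^i Y'^j, -Gamma^v_ij Y'^i Y'^j) with the Gammas evaluated at the stage position; h = 0.050000; intermediate values shown to 6 dp
step 0: u = 0.5000, v = -0.5000, du/dtau = 1.1250, dv/dtau = 1.0000
step 1:
  k1: at (u, v) = (0.500000, -0.500000), (du/dtau, dv/dtau) = (1.125000, 1.000000); Gamma_uuu = 0.342466, Gamma_uuv = 0.000000, Gamma_uvv = -0.590753, Gamma_vuu = 0.000000, Gamma_vuv = 0.289855, Gamma_vvv = 0.000000; k1 = (1.125000, 1.000000, 0.157320, -0.652174)
  k2: at (u, v) = (0.528125, -0.475000), (du/dtau, dv/dtau) = (1.128933, 0.983696); Gamma_uuu = 0.354704, Gamma_uuv = 0.000000, Gamma_uvv = -0.616993, Gamma_vuu = 0.000000, Gamma_vuv = 0.303615, Gamma_vvv = 0.000000; k2 = (1.128933, 0.983696, 0.144971, -0.674344)
  k3: at (u, v) = (0.528223, -0.475408), (du/dtau, dv/dtau) = (1.128624, 0.983141); Gamma_uuu = 0.354746, Gamma_uuv = 0.000000, Gamma_uvv = -0.617084, Gamma_vuu = 0.000000, Gamma_vuv = 0.303662, Gamma_vvv = 0.000000; k3 = (1.128624, 0.983141, 0.144580, -0.673885)
  k4: at (u, v) = (0.556431, -0.450843), (du/dtau, dv/dtau) = (1.132229, 0.966306); Gamma_uuu = 0.366166, Gamma_uuv = 0.000000, Gamma_uvv = -0.642551, Gamma_vuu = 0.000000, Gamma_vuv = 0.317090, Gamma_vvv = 0.000000; k4 = (1.132229, 0.966306, 0.130576, -0.693842)
  Y <- Y + (h/6)(k1 + 2k2 + 2k3 + k4): u = 0.5564, v = -0.4508, du/dtau = 1.1322, dv/dtau = 0.9663
step 2:
  k1: at (u, v) = (0.556436, -0.450834), (du/dtau, dv/dtau) = (1.132225, 0.966313); Gamma_uuu = 0.366168, Gamma_uuv = 0.000000, Gamma_uvv = -0.642555, Gamma_vuu = 0.000000, Gamma_vuv = 0.317092, Gamma_vvv = 0.000000; k1 = (1.132225, 0.966313, 0.130590, -0.693850)
  k2: at (u, v) = (0.584742, -0.426676), (du/dtau, dv/dtau) = (1.135490, 0.948966); Gamma_uuu = 0.376785, Gamma_uuv = 0.000000, Gamma_uvv = -0.667272, Gamma_vuu = 0.000000, Gamma_vuv = 0.330183, Gamma_vvv = 0.000000; k2 = (1.135490, 0.948966, 0.115100, -0.711572)
  k3: at (u, v) = (0.584823, -0.427109), (du/dtau, dv/dtau) = (1.135102, 0.948523); Gamma_uuu = 0.376815, Gamma_uuv = 0.000000, Gamma_uvv = -0.667342, Gamma_vuu = 0.000000, Gamma_vuv = 0.330220, Gamma_vvv = 0.000000; k3 = (1.135102, 0.948523, 0.114896, -0.711078)
  k4: at (u, v) = (0.613191, -0.403407), (du/dtau, dv/dtau) = (1.137970, 0.930759); Gamma_uuu = 0.386627, Gamma_uuv = 0.000000, Gamma_uvv = -0.691289, Gamma_vuu = 0.000000, Gamma_vuv = 0.342948, Gamma_vvv = 0.000000; k4 = (1.137970, 0.930759, 0.098200, -0.726484)
  Y <- Y + (h/6)(k1 + 2k2 + 2k3 + k4): u = 0.6132, v = -0.4034, du/dtau = 1.1380, dv/dtau = 0.9308

Answer: u = 0.6132, v = -0.4034, du/dtau = 1.1380, dv/dtau = 0.9308
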